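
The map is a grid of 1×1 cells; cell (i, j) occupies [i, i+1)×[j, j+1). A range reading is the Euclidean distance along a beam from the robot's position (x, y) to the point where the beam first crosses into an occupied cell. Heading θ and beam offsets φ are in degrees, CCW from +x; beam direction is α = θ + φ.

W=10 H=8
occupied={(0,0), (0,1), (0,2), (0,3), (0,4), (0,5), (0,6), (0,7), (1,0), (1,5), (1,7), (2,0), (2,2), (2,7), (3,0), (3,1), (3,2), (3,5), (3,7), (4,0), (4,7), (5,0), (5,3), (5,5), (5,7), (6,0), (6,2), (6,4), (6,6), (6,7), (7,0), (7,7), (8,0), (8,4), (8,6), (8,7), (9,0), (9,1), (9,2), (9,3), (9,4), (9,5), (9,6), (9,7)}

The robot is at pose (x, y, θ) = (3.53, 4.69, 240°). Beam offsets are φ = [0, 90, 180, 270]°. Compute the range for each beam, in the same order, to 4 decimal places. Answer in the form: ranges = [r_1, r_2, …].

beam 1: φ=0°, α=240°
  d=(-0.5000,-0.8660)  start (3,4)  tX=1.0600 tY=0.7967  stride 1/|dx|=2.0000 1/|dy|=1.1547
    cross y-line → (3,3), t=0.7967
    cross x-line → (2,3), t=1.0600
    cross y-line → (2,2), t=1.9514 (wall)
  → r_1 = 1.9514
beam 2: φ=90°, α=330°
  d=(0.8660,-0.5000)  start (3,4)  tX=0.5427 tY=1.3800  stride 1/|dx|=1.1547 1/|dy|=2.0000
    cross x-line → (4,4), t=0.5427
    cross y-line → (4,3), t=1.3800
    cross x-line → (5,3), t=1.6974 (wall)
  → r_2 = 1.6974
beam 3: φ=180°, α=60°
  d=(0.5000,0.8660)  start (3,4)  tX=0.9400 tY=0.3580  stride 1/|dx|=2.0000 1/|dy|=1.1547
    cross y-line → (3,5), t=0.3580 (wall)
  → r_3 = 0.3580
beam 4: φ=270°, α=150°
  d=(-0.8660,0.5000)  start (3,4)  tX=0.6120 tY=0.6200  stride 1/|dx|=1.1547 1/|dy|=2.0000
    cross x-line → (2,4), t=0.6120
    cross y-line → (2,5), t=0.6200
    cross x-line → (1,5), t=1.7667 (wall)
  → r_4 = 1.7667

ranges = [1.9514, 1.6974, 0.3580, 1.7667]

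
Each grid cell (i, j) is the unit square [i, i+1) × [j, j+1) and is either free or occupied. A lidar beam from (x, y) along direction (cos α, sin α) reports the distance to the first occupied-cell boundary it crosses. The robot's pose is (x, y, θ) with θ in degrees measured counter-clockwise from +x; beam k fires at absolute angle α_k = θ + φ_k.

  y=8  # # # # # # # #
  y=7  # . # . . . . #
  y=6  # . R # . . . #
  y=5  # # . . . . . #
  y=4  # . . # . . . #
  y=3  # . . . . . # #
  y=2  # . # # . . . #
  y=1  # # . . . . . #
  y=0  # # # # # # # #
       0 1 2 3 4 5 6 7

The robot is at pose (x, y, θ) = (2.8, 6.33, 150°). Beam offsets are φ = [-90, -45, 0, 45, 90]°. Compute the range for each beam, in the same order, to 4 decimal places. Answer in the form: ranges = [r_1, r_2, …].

ranges = [0.4000, 0.6936, 2.0785, 1.2750, 3.6000]

beam 1: φ=-90°, α=60°
  d=(0.5000,0.8660)  start (2,6)  tX=0.4000 tY=0.7736  stride 1/|dx|=2.0000 1/|dy|=1.1547
    cross x-line → (3,6), t=0.4000 (wall)
  → r_1 = 0.4000
beam 2: φ=-45°, α=105°
  d=(-0.2588,0.9659)  start (2,6)  tX=3.0910 tY=0.6936  stride 1/|dx|=3.8637 1/|dy|=1.0353
    cross y-line → (2,7), t=0.6936 (wall)
  → r_2 = 0.6936
beam 3: φ=0°, α=150°
  d=(-0.8660,0.5000)  start (2,6)  tX=0.9238 tY=1.3400  stride 1/|dx|=1.1547 1/|dy|=2.0000
    cross x-line → (1,6), t=0.9238
    cross y-line → (1,7), t=1.3400
    cross x-line → (0,7), t=2.0785 (wall)
  → r_3 = 2.0785
beam 4: φ=45°, α=195°
  d=(-0.9659,-0.2588)  start (2,6)  tX=0.8282 tY=1.2750  stride 1/|dx|=1.0353 1/|dy|=3.8637
    cross x-line → (1,6), t=0.8282
    cross y-line → (1,5), t=1.2750 (wall)
  → r_4 = 1.2750
beam 5: φ=90°, α=240°
  d=(-0.5000,-0.8660)  start (2,6)  tX=1.6000 tY=0.3811  stride 1/|dx|=2.0000 1/|dy|=1.1547
    cross y-line → (2,5), t=0.3811
    cross y-line → (2,4), t=1.5358
    cross x-line → (1,4), t=1.6000
    cross y-line → (1,3), t=2.6905
    cross x-line → (0,3), t=3.6000 (wall)
  → r_5 = 3.6000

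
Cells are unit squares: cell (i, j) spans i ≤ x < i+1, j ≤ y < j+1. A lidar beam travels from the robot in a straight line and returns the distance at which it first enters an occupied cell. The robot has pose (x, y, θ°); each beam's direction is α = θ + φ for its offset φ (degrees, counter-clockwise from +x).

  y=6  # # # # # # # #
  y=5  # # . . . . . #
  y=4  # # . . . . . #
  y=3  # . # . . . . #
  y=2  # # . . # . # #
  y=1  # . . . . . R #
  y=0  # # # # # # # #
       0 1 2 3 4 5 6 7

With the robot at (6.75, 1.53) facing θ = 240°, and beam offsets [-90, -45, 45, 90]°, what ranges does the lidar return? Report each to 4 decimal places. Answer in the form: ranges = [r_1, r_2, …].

beam 1: φ=-90°, α=150°
  dir = (cos 150°, sin 150°) = (-0.8660, 0.5000); from cell (6,1)
  next x-line at t=0.8660, next y-line at t=0.9400; Δt_x=1.1547, Δt_y=2.0000
    x: enter (5,1) at t=0.8660
    y: enter (5,2) at t=0.9400
    x: enter (4,2) at t=2.0207 ← occupied
  → r_1 = 2.0207
beam 2: φ=-45°, α=195°
  dir = (cos 195°, sin 195°) = (-0.9659, -0.2588); from cell (6,1)
  next x-line at t=0.7765, next y-line at t=2.0478; Δt_x=1.0353, Δt_y=3.8637
    x: enter (5,1) at t=0.7765
    x: enter (4,1) at t=1.8117
    y: enter (4,0) at t=2.0478 ← occupied
  → r_2 = 2.0478
beam 3: φ=45°, α=285°
  dir = (cos 285°, sin 285°) = (0.2588, -0.9659); from cell (6,1)
  next x-line at t=0.9659, next y-line at t=0.5487; Δt_x=3.8637, Δt_y=1.0353
    y: enter (6,0) at t=0.5487 ← occupied
  → r_3 = 0.5487
beam 4: φ=90°, α=330°
  dir = (cos 330°, sin 330°) = (0.8660, -0.5000); from cell (6,1)
  next x-line at t=0.2887, next y-line at t=1.0600; Δt_x=1.1547, Δt_y=2.0000
    x: enter (7,1) at t=0.2887 ← occupied
  → r_4 = 0.2887

ranges = [2.0207, 2.0478, 0.5487, 0.2887]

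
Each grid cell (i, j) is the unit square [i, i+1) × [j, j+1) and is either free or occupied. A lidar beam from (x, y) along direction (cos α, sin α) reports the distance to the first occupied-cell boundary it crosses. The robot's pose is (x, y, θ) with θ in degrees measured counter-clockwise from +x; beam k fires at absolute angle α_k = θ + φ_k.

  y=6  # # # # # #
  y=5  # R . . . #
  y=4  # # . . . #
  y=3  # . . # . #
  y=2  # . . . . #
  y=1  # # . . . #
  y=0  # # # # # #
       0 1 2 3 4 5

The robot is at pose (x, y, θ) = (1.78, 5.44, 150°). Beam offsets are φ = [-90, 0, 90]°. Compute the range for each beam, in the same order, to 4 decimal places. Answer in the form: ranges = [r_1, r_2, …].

ranges = [0.6466, 0.9007, 0.5081]

beam 1: φ=-90°, α=60°
  direction (0.5000, 0.8660); cell (1,5); t to first gridline: x 0.4400, y 0.6466 (then +2.0000 / +1.1547)
    (2,5) via x @ 0.4400
    (2,6) via y @ 0.6466  # hit
  → r_1 = 0.6466
beam 2: φ=0°, α=150°
  direction (-0.8660, 0.5000); cell (1,5); t to first gridline: x 0.9007, y 1.1200 (then +1.1547 / +2.0000)
    (0,5) via x @ 0.9007  # hit
  → r_2 = 0.9007
beam 3: φ=90°, α=240°
  direction (-0.5000, -0.8660); cell (1,5); t to first gridline: x 1.5600, y 0.5081 (then +2.0000 / +1.1547)
    (1,4) via y @ 0.5081  # hit
  → r_3 = 0.5081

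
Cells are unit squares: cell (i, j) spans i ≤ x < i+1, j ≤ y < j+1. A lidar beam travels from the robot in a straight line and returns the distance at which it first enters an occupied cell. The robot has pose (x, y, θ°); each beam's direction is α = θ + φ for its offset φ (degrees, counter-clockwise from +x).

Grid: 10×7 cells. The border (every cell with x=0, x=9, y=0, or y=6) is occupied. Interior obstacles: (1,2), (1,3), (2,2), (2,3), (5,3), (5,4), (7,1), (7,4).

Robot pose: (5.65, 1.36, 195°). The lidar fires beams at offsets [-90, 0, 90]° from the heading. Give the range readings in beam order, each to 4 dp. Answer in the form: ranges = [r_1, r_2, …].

ranges = [1.6979, 1.3909, 0.3727]

beam 1: φ=-90°, α=105°
  d=(-0.2588,0.9659)  start (5,1)  tX=2.5114 tY=0.6626  stride 1/|dx|=3.8637 1/|dy|=1.0353
    cross y-line → (5,2), t=0.6626
    cross y-line → (5,3), t=1.6979 (wall)
  → r_1 = 1.6979
beam 2: φ=0°, α=195°
  d=(-0.9659,-0.2588)  start (5,1)  tX=0.6729 tY=1.3909  stride 1/|dx|=1.0353 1/|dy|=3.8637
    cross x-line → (4,1), t=0.6729
    cross y-line → (4,0), t=1.3909 (wall)
  → r_2 = 1.3909
beam 3: φ=90°, α=285°
  d=(0.2588,-0.9659)  start (5,1)  tX=1.3523 tY=0.3727  stride 1/|dx|=3.8637 1/|dy|=1.0353
    cross y-line → (5,0), t=0.3727 (wall)
  → r_3 = 0.3727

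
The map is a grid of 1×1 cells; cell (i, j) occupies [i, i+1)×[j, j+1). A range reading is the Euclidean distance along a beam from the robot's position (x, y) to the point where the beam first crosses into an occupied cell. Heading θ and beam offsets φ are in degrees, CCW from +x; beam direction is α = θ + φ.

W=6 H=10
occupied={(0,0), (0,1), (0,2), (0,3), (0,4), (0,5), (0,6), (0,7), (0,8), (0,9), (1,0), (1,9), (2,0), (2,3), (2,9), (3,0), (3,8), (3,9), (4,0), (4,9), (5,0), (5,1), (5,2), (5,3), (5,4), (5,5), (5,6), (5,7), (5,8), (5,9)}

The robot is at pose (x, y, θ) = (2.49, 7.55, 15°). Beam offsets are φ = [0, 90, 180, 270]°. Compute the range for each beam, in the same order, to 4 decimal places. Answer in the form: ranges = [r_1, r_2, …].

ranges = [2.5985, 1.5012, 1.5426, 6.7811]

beam 1: φ=0°, α=15°
  dir = (cos 15°, sin 15°) = (0.9659, 0.2588); from cell (2,7)
  next x-line at t=0.5280, next y-line at t=1.7387; Δt_x=1.0353, Δt_y=3.8637
    x: enter (3,7) at t=0.5280
    x: enter (4,7) at t=1.5633
    y: enter (4,8) at t=1.7387
    x: enter (5,8) at t=2.5985 ← occupied
  → r_1 = 2.5985
beam 2: φ=90°, α=105°
  dir = (cos 105°, sin 105°) = (-0.2588, 0.9659); from cell (2,7)
  next x-line at t=1.8932, next y-line at t=0.4659; Δt_x=3.8637, Δt_y=1.0353
    y: enter (2,8) at t=0.4659
    y: enter (2,9) at t=1.5012 ← occupied
  → r_2 = 1.5012
beam 3: φ=180°, α=195°
  dir = (cos 195°, sin 195°) = (-0.9659, -0.2588); from cell (2,7)
  next x-line at t=0.5073, next y-line at t=2.1250; Δt_x=1.0353, Δt_y=3.8637
    x: enter (1,7) at t=0.5073
    x: enter (0,7) at t=1.5426 ← occupied
  → r_3 = 1.5426
beam 4: φ=270°, α=285°
  dir = (cos 285°, sin 285°) = (0.2588, -0.9659); from cell (2,7)
  next x-line at t=1.9705, next y-line at t=0.5694; Δt_x=3.8637, Δt_y=1.0353
    y: enter (2,6) at t=0.5694
    y: enter (2,5) at t=1.6047
    x: enter (3,5) at t=1.9705
    y: enter (3,4) at t=2.6400
    y: enter (3,3) at t=3.6752
    y: enter (3,2) at t=4.7105
    y: enter (3,1) at t=5.7458
    x: enter (4,1) at t=5.8342
    y: enter (4,0) at t=6.7811 ← occupied
  → r_4 = 6.7811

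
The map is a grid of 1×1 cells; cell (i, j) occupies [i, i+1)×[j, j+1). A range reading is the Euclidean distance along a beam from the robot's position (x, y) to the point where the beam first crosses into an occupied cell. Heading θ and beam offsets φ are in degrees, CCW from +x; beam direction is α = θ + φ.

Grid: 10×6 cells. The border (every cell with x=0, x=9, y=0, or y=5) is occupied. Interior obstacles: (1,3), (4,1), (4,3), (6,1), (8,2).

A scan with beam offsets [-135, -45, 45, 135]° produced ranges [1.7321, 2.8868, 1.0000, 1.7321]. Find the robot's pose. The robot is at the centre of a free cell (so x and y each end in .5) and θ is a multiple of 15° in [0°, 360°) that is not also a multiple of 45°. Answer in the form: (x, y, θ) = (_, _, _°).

Enumerate (i+0.5, j+0.5, θ) over the 27 free cells and 16 admissible headings. For each, cast all 4 beams and compare to the given ranges.
  (3.5, 1.5, 345°): beam 1 = 1.0000 ≠ 1.7321 ✗
  (4.5, 4.5, 165°): beam 1 = 1.0000 ≠ 1.7321 ✗
  (2.5, 3.5, 330°): beam 1 = 0.5176 ≠ 1.7321 ✗
  (1.5, 1.5, 240°): beam 1 = 1.5529 ≠ 1.7321 ✗
  …
  (2.5, 2.5, 105°): r_1=1.7321, r_2=2.8868, r_3=1.0000, r_4=1.7321 — all match ✓
Unique over the lattice → pose = (2.5, 2.5, 105°).

(x, y, θ) = (2.5, 2.5, 105°)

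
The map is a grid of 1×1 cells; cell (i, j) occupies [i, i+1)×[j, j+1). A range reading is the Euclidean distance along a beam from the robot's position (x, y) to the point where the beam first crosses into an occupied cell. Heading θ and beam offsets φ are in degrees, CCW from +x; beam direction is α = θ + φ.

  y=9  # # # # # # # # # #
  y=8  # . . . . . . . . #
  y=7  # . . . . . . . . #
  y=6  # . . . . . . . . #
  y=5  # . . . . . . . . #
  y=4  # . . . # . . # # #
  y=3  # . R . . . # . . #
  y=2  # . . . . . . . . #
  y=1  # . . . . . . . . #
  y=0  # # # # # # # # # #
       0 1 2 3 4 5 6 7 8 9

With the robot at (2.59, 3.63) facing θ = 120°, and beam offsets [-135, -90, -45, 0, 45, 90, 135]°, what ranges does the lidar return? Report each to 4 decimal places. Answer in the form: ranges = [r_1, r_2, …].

ranges = [6.6361, 1.6281, 5.5594, 3.1800, 1.6461, 1.8360, 2.7228]

beam 1: φ=-135°, α=345°
  dir = (cos 345°, sin 345°) = (0.9659, -0.2588); from cell (2,3)
  next x-line at t=0.4245, next y-line at t=2.4341; Δt_x=1.0353, Δt_y=3.8637
    x: enter (3,3) at t=0.4245
    x: enter (4,3) at t=1.4597
    y: enter (4,2) at t=2.4341
    x: enter (5,2) at t=2.4950
    x: enter (6,2) at t=3.5303
    x: enter (7,2) at t=4.5656
    x: enter (8,2) at t=5.6008
    y: enter (8,1) at t=6.2978
    x: enter (9,1) at t=6.6361 ← occupied
  → r_1 = 6.6361
beam 2: φ=-90°, α=30°
  dir = (cos 30°, sin 30°) = (0.8660, 0.5000); from cell (2,3)
  next x-line at t=0.4734, next y-line at t=0.7400; Δt_x=1.1547, Δt_y=2.0000
    x: enter (3,3) at t=0.4734
    y: enter (3,4) at t=0.7400
    x: enter (4,4) at t=1.6281 ← occupied
  → r_2 = 1.6281
beam 3: φ=-45°, α=75°
  dir = (cos 75°, sin 75°) = (0.2588, 0.9659); from cell (2,3)
  next x-line at t=1.5841, next y-line at t=0.3831; Δt_x=3.8637, Δt_y=1.0353
    y: enter (2,4) at t=0.3831
    y: enter (2,5) at t=1.4183
    x: enter (3,5) at t=1.5841
    y: enter (3,6) at t=2.4536
    y: enter (3,7) at t=3.4889
    y: enter (3,8) at t=4.5242
    x: enter (4,8) at t=5.4478
    y: enter (4,9) at t=5.5594 ← occupied
  → r_3 = 5.5594
beam 4: φ=0°, α=120°
  dir = (cos 120°, sin 120°) = (-0.5000, 0.8660); from cell (2,3)
  next x-line at t=1.1800, next y-line at t=0.4272; Δt_x=2.0000, Δt_y=1.1547
    y: enter (2,4) at t=0.4272
    x: enter (1,4) at t=1.1800
    y: enter (1,5) at t=1.5819
    y: enter (1,6) at t=2.7366
    x: enter (0,6) at t=3.1800 ← occupied
  → r_4 = 3.1800
beam 5: φ=45°, α=165°
  dir = (cos 165°, sin 165°) = (-0.9659, 0.2588); from cell (2,3)
  next x-line at t=0.6108, next y-line at t=1.4296; Δt_x=1.0353, Δt_y=3.8637
    x: enter (1,3) at t=0.6108
    y: enter (1,4) at t=1.4296
    x: enter (0,4) at t=1.6461 ← occupied
  → r_5 = 1.6461
beam 6: φ=90°, α=210°
  dir = (cos 210°, sin 210°) = (-0.8660, -0.5000); from cell (2,3)
  next x-line at t=0.6813, next y-line at t=1.2600; Δt_x=1.1547, Δt_y=2.0000
    x: enter (1,3) at t=0.6813
    y: enter (1,2) at t=1.2600
    x: enter (0,2) at t=1.8360 ← occupied
  → r_6 = 1.8360
beam 7: φ=135°, α=255°
  dir = (cos 255°, sin 255°) = (-0.2588, -0.9659); from cell (2,3)
  next x-line at t=2.2796, next y-line at t=0.6522; Δt_x=3.8637, Δt_y=1.0353
    y: enter (2,2) at t=0.6522
    y: enter (2,1) at t=1.6875
    x: enter (1,1) at t=2.2796
    y: enter (1,0) at t=2.7228 ← occupied
  → r_7 = 2.7228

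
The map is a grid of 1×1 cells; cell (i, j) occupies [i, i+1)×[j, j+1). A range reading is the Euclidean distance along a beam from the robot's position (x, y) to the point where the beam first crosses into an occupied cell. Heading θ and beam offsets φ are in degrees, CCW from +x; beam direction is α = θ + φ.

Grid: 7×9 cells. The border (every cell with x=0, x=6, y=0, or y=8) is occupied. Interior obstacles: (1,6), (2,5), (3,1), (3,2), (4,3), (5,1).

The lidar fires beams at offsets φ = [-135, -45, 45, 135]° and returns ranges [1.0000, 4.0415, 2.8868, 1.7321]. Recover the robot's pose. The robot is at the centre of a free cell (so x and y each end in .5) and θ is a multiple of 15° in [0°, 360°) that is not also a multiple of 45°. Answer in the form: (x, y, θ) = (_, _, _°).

Candidates: 29 free-cell centres × 16 headings = 464 poses. Raycast each; keep the one whose scan matches to 4 dp.
  (4.5, 2.5, 285°): beam 1 = 0.5774 ≠ 1.0000 ✗
  (4.5, 1.5, 120°): beam 1 = 0.5176 ≠ 1.0000 ✗
  (2.5, 6.5, 300°): beam 1 = 0.5176 ≠ 1.0000 ✗
  (1.5, 1.5, 300°): beam 1 = 0.5176 ≠ 1.0000 ✗
  …
  (2.5, 3.5, 75°): r_1=1.0000, r_2=4.0415, r_3=2.8868, r_4=1.7321 — all match ✓
Only this pose fits every beam.

(x, y, θ) = (2.5, 3.5, 75°)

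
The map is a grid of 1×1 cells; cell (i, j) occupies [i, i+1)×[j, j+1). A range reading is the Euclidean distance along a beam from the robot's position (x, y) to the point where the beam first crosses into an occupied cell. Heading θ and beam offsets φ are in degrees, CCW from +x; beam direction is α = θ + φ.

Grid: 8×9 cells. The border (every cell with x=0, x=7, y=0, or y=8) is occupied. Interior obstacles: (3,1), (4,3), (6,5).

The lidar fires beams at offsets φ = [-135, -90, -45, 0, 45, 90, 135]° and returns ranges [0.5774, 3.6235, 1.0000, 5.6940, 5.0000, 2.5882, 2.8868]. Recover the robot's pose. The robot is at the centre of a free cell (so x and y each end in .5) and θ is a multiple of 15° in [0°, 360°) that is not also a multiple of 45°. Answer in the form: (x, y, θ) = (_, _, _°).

(x, y, θ) = (3.5, 2.5, 75°)

Enumerate (i+0.5, j+0.5, θ) over the 39 free cells and 16 admissible headings. For each, cast all 7 beams and compare to the given ranges.
  (5.5, 1.5, 210°): beam 1 = 3.6235 ≠ 0.5774 ✗
  (5.5, 4.5, 60°): beam 1 = 3.6235 ≠ 0.5774 ✗
  (5.5, 5.5, 165°): beam 2 = 2.5882 ≠ 3.6235 ✗
  …
  (3.5, 2.5, 75°): r_1=0.5774, r_2=3.6235, r_3=1.0000, r_4=5.6940, r_5=5.0000, r_6=2.5882, r_7=2.8868 — all match ✓
Only this pose fits every beam.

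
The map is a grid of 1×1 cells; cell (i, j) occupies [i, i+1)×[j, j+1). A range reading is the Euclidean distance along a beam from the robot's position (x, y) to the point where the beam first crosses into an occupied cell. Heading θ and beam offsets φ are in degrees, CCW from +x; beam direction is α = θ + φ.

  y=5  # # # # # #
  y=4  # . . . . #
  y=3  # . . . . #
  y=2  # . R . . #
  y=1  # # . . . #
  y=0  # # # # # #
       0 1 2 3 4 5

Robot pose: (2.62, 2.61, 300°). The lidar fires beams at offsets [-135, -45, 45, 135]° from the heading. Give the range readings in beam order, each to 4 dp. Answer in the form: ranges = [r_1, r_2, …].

beam 1: φ=-135°, α=165°
  d=(-0.9659,0.2588)  start (2,2)  tX=0.6419 tY=1.5068  stride 1/|dx|=1.0353 1/|dy|=3.8637
    cross x-line → (1,2), t=0.6419
    cross y-line → (1,3), t=1.5068
    cross x-line → (0,3), t=1.6771 (wall)
  → r_1 = 1.6771
beam 2: φ=-45°, α=255°
  d=(-0.2588,-0.9659)  start (2,2)  tX=2.3955 tY=0.6315  stride 1/|dx|=3.8637 1/|dy|=1.0353
    cross y-line → (2,1), t=0.6315
    cross y-line → (2,0), t=1.6668 (wall)
  → r_2 = 1.6668
beam 3: φ=45°, α=345°
  d=(0.9659,-0.2588)  start (2,2)  tX=0.3934 tY=2.3569  stride 1/|dx|=1.0353 1/|dy|=3.8637
    cross x-line → (3,2), t=0.3934
    cross x-line → (4,2), t=1.4287
    cross y-line → (4,1), t=2.3569
    cross x-line → (5,1), t=2.4640 (wall)
  → r_3 = 2.4640
beam 4: φ=135°, α=75°
  d=(0.2588,0.9659)  start (2,2)  tX=1.4682 tY=0.4038  stride 1/|dx|=3.8637 1/|dy|=1.0353
    cross y-line → (2,3), t=0.4038
    cross y-line → (2,4), t=1.4390
    cross x-line → (3,4), t=1.4682
    cross y-line → (3,5), t=2.4743 (wall)
  → r_4 = 2.4743

ranges = [1.6771, 1.6668, 2.4640, 2.4743]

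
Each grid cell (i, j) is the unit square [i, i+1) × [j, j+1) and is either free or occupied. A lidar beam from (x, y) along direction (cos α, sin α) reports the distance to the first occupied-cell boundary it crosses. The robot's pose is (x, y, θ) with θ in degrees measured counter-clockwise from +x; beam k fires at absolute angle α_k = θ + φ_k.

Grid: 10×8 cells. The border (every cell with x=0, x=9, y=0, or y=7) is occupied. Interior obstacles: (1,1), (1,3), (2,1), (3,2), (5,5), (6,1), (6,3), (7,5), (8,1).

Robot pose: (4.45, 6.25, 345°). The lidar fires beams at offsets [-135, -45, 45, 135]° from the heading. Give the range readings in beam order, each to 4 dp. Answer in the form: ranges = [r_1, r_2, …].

beam 1: φ=-135°, α=210°
  dir = (cos 210°, sin 210°) = (-0.8660, -0.5000); from cell (4,6)
  next x-line at t=0.5196, next y-line at t=0.5000; Δt_x=1.1547, Δt_y=2.0000
    y: enter (4,5) at t=0.5000
    x: enter (3,5) at t=0.5196
    x: enter (2,5) at t=1.6743
    y: enter (2,4) at t=2.5000
    x: enter (1,4) at t=2.8290
    x: enter (0,4) at t=3.9837 ← occupied
  → r_1 = 3.9837
beam 2: φ=-45°, α=300°
  dir = (cos 300°, sin 300°) = (0.5000, -0.8660); from cell (4,6)
  next x-line at t=1.1000, next y-line at t=0.2887; Δt_x=2.0000, Δt_y=1.1547
    y: enter (4,5) at t=0.2887
    x: enter (5,5) at t=1.1000 ← occupied
  → r_2 = 1.1000
beam 3: φ=45°, α=30°
  dir = (cos 30°, sin 30°) = (0.8660, 0.5000); from cell (4,6)
  next x-line at t=0.6351, next y-line at t=1.5000; Δt_x=1.1547, Δt_y=2.0000
    x: enter (5,6) at t=0.6351
    y: enter (5,7) at t=1.5000 ← occupied
  → r_3 = 1.5000
beam 4: φ=135°, α=120°
  dir = (cos 120°, sin 120°) = (-0.5000, 0.8660); from cell (4,6)
  next x-line at t=0.9000, next y-line at t=0.8660; Δt_x=2.0000, Δt_y=1.1547
    y: enter (4,7) at t=0.8660 ← occupied
  → r_4 = 0.8660

ranges = [3.9837, 1.1000, 1.5000, 0.8660]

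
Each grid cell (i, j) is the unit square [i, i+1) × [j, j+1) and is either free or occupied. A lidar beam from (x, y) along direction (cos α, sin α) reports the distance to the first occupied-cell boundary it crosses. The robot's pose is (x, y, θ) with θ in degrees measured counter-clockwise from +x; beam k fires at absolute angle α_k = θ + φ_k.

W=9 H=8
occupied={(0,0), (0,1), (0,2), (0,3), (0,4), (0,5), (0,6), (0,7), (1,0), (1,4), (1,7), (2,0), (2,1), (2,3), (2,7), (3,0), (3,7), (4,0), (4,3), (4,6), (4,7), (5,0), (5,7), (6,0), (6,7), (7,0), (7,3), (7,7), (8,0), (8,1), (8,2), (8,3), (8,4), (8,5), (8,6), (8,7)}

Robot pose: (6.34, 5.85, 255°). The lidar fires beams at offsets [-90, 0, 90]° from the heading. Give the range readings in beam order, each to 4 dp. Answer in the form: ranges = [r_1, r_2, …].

beam 1: φ=-90°, α=165°
  d=(-0.9659,0.2588)  start (6,5)  tX=0.3520 tY=0.5796  stride 1/|dx|=1.0353 1/|dy|=3.8637
    cross x-line → (5,5), t=0.3520
    cross y-line → (5,6), t=0.5796
    cross x-line → (4,6), t=1.3873 (wall)
  → r_1 = 1.3873
beam 2: φ=0°, α=255°
  d=(-0.2588,-0.9659)  start (6,5)  tX=1.3137 tY=0.8800  stride 1/|dx|=3.8637 1/|dy|=1.0353
    cross y-line → (6,4), t=0.8800
    cross x-line → (5,4), t=1.3137
    cross y-line → (5,3), t=1.9153
    cross y-line → (5,2), t=2.9505
    cross y-line → (5,1), t=3.9858
    cross y-line → (5,0), t=5.0211 (wall)
  → r_2 = 5.0211
beam 3: φ=90°, α=345°
  d=(0.9659,-0.2588)  start (6,5)  tX=0.6833 tY=3.2841  stride 1/|dx|=1.0353 1/|dy|=3.8637
    cross x-line → (7,5), t=0.6833
    cross x-line → (8,5), t=1.7186 (wall)
  → r_3 = 1.7186

ranges = [1.3873, 5.0211, 1.7186]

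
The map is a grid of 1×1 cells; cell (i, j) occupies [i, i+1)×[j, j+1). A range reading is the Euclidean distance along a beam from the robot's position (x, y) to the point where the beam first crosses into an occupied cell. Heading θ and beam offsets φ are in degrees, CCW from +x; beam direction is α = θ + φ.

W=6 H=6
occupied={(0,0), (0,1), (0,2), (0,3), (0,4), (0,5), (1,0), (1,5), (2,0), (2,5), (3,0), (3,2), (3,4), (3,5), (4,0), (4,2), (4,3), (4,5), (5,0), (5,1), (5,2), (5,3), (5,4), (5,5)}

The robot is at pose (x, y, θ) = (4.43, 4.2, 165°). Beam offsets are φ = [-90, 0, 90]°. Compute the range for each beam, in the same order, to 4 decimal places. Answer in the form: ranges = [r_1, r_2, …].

beam 1: φ=-90°, α=75°
  dir = (cos 75°, sin 75°) = (0.2588, 0.9659); from cell (4,4)
  next x-line at t=2.2023, next y-line at t=0.8282; Δt_x=3.8637, Δt_y=1.0353
    y: enter (4,5) at t=0.8282 ← occupied
  → r_1 = 0.8282
beam 2: φ=0°, α=165°
  dir = (cos 165°, sin 165°) = (-0.9659, 0.2588); from cell (4,4)
  next x-line at t=0.4452, next y-line at t=3.0910; Δt_x=1.0353, Δt_y=3.8637
    x: enter (3,4) at t=0.4452 ← occupied
  → r_2 = 0.4452
beam 3: φ=90°, α=255°
  dir = (cos 255°, sin 255°) = (-0.2588, -0.9659); from cell (4,4)
  next x-line at t=1.6614, next y-line at t=0.2071; Δt_x=3.8637, Δt_y=1.0353
    y: enter (4,3) at t=0.2071 ← occupied
  → r_3 = 0.2071

ranges = [0.8282, 0.4452, 0.2071]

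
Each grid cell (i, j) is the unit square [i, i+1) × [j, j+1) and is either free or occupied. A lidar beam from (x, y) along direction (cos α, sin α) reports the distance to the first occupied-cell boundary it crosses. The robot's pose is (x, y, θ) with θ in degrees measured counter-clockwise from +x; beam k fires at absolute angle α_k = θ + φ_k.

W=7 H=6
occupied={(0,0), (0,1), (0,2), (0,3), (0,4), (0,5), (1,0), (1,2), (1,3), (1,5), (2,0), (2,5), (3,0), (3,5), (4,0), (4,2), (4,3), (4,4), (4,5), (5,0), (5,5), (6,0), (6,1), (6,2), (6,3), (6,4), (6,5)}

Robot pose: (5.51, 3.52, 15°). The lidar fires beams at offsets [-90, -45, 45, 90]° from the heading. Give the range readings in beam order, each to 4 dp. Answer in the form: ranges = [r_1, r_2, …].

beam 1: φ=-90°, α=285°
  dir = (cos 285°, sin 285°) = (0.2588, -0.9659); from cell (5,3)
  next x-line at t=1.8932, next y-line at t=0.5383; Δt_x=3.8637, Δt_y=1.0353
    y: enter (5,2) at t=0.5383
    y: enter (5,1) at t=1.5736
    x: enter (6,1) at t=1.8932 ← occupied
  → r_1 = 1.8932
beam 2: φ=-45°, α=330°
  dir = (cos 330°, sin 330°) = (0.8660, -0.5000); from cell (5,3)
  next x-line at t=0.5658, next y-line at t=1.0400; Δt_x=1.1547, Δt_y=2.0000
    x: enter (6,3) at t=0.5658 ← occupied
  → r_2 = 0.5658
beam 3: φ=45°, α=60°
  dir = (cos 60°, sin 60°) = (0.5000, 0.8660); from cell (5,3)
  next x-line at t=0.9800, next y-line at t=0.5543; Δt_x=2.0000, Δt_y=1.1547
    y: enter (5,4) at t=0.5543
    x: enter (6,4) at t=0.9800 ← occupied
  → r_3 = 0.9800
beam 4: φ=90°, α=105°
  dir = (cos 105°, sin 105°) = (-0.2588, 0.9659); from cell (5,3)
  next x-line at t=1.9705, next y-line at t=0.4969; Δt_x=3.8637, Δt_y=1.0353
    y: enter (5,4) at t=0.4969
    y: enter (5,5) at t=1.5322 ← occupied
  → r_4 = 1.5322

ranges = [1.8932, 0.5658, 0.9800, 1.5322]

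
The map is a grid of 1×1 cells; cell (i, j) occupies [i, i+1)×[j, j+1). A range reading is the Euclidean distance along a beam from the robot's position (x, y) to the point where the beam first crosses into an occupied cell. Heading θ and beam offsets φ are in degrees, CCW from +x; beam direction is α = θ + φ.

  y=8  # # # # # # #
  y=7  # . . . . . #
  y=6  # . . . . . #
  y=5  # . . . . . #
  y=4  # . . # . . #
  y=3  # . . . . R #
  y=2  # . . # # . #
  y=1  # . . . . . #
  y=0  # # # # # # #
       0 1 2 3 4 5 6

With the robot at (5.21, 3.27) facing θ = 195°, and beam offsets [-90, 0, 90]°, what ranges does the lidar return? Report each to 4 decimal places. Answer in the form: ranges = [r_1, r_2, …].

beam 1: φ=-90°, α=105°
  d=(-0.2588,0.9659)  start (5,3)  tX=0.8114 tY=0.7558  stride 1/|dx|=3.8637 1/|dy|=1.0353
    cross y-line → (5,4), t=0.7558
    cross x-line → (4,4), t=0.8114
    cross y-line → (4,5), t=1.7910
    cross y-line → (4,6), t=2.8263
    cross y-line → (4,7), t=3.8616
    cross x-line → (3,7), t=4.6751
    cross y-line → (3,8), t=4.8969 (wall)
  → r_1 = 4.8969
beam 2: φ=0°, α=195°
  d=(-0.9659,-0.2588)  start (5,3)  tX=0.2174 tY=1.0432  stride 1/|dx|=1.0353 1/|dy|=3.8637
    cross x-line → (4,3), t=0.2174
    cross y-line → (4,2), t=1.0432 (wall)
  → r_2 = 1.0432
beam 3: φ=90°, α=285°
  d=(0.2588,-0.9659)  start (5,3)  tX=3.0523 tY=0.2795  stride 1/|dx|=3.8637 1/|dy|=1.0353
    cross y-line → (5,2), t=0.2795
    cross y-line → (5,1), t=1.3148
    cross y-line → (5,0), t=2.3501 (wall)
  → r_3 = 2.3501

ranges = [4.8969, 1.0432, 2.3501]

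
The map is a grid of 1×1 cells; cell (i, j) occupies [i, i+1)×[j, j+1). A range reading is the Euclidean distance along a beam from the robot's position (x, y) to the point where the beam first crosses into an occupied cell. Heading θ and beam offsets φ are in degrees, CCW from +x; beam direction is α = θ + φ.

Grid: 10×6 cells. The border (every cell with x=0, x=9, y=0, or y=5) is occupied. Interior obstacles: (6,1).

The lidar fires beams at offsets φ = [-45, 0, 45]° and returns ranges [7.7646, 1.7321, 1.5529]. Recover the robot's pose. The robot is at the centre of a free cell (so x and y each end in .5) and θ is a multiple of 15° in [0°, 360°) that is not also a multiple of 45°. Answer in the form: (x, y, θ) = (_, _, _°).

(x, y, θ) = (8.5, 2.5, 210°)

The pose lattice has 31·16 = 496 candidates. Test each by forward raycasting.
  (4.5, 4.5, 30°): beam 1 = 4.6587 ≠ 7.7646 ✗
  (1.5, 2.5, 150°): beam 1 = 1.9319 ≠ 7.7646 ✗
  (4.5, 3.5, 195°): beam 1 = 3.0000 ≠ 7.7646 ✗
  (1.5, 2.5, 285°): beam 1 = 1.0000 ≠ 7.7646 ✗
  (3.5, 3.5, 255°): beam 1 = 2.8868 ≠ 7.7646 ✗
  …
  (8.5, 2.5, 210°): r_1=7.7646, r_2=1.7321, r_3=1.5529 — all match ✓
Unique over the lattice → pose = (8.5, 2.5, 210°).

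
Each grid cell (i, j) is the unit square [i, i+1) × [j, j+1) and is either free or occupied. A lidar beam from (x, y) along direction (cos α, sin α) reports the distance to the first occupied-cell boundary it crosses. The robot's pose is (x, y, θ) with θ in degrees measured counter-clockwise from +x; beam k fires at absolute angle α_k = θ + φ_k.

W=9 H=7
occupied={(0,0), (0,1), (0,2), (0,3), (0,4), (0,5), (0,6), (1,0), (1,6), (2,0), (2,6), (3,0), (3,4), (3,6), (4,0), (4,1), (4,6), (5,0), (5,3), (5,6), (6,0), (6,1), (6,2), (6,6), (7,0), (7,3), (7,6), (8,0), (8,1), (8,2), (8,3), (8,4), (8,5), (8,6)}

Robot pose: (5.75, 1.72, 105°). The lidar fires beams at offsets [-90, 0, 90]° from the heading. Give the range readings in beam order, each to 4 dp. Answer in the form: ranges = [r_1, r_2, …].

ranges = [0.2588, 1.3252, 0.7765]

beam 1: φ=-90°, α=15°
  dir = (cos 15°, sin 15°) = (0.9659, 0.2588); from cell (5,1)
  next x-line at t=0.2588, next y-line at t=1.0818; Δt_x=1.0353, Δt_y=3.8637
    x: enter (6,1) at t=0.2588 ← occupied
  → r_1 = 0.2588
beam 2: φ=0°, α=105°
  dir = (cos 105°, sin 105°) = (-0.2588, 0.9659); from cell (5,1)
  next x-line at t=2.8978, next y-line at t=0.2899; Δt_x=3.8637, Δt_y=1.0353
    y: enter (5,2) at t=0.2899
    y: enter (5,3) at t=1.3252 ← occupied
  → r_2 = 1.3252
beam 3: φ=90°, α=195°
  dir = (cos 195°, sin 195°) = (-0.9659, -0.2588); from cell (5,1)
  next x-line at t=0.7765, next y-line at t=2.7819; Δt_x=1.0353, Δt_y=3.8637
    x: enter (4,1) at t=0.7765 ← occupied
  → r_3 = 0.7765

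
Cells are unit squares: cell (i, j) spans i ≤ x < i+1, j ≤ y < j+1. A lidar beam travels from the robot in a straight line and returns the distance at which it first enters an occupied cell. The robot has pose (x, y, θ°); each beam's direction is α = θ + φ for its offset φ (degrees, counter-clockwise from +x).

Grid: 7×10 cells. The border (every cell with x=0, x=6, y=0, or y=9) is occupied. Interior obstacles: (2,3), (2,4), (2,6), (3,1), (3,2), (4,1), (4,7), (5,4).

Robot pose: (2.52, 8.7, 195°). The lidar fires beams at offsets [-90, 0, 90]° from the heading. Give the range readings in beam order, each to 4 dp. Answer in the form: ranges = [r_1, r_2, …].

beam 1: φ=-90°, α=105°
  direction (-0.2588, 0.9659); cell (2,8); t to first gridline: x 2.0091, y 0.3106 (then +3.8637 / +1.0353)
    (2,9) via y @ 0.3106  # hit
  → r_1 = 0.3106
beam 2: φ=0°, α=195°
  direction (-0.9659, -0.2588); cell (2,8); t to first gridline: x 0.5383, y 2.7046 (then +1.0353 / +3.8637)
    (1,8) via x @ 0.5383
    (0,8) via x @ 1.5736  # hit
  → r_2 = 1.5736
beam 3: φ=90°, α=285°
  direction (0.2588, -0.9659); cell (2,8); t to first gridline: x 1.8546, y 0.7247 (then +3.8637 / +1.0353)
    (2,7) via y @ 0.7247
    (2,6) via y @ 1.7600  # hit
  → r_3 = 1.7600

ranges = [0.3106, 1.5736, 1.7600]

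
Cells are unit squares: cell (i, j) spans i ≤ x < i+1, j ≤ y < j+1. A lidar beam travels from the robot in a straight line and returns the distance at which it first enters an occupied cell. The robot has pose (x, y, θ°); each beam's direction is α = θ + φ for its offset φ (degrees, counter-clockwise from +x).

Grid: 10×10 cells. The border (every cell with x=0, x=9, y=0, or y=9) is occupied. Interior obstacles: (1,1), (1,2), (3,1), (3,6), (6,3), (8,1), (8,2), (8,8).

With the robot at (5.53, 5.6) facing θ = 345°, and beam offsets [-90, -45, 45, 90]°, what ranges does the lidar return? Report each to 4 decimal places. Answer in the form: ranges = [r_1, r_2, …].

beam 1: φ=-90°, α=255°
  direction (-0.2588, -0.9659); cell (5,5); t to first gridline: x 2.0478, y 0.6212 (then +3.8637 / +1.0353)
    (5,4) via y @ 0.6212
    (5,3) via y @ 1.6564
    (4,3) via x @ 2.0478
    (4,2) via y @ 2.6917
    (4,1) via y @ 3.7270
    (4,0) via y @ 4.7623  # hit
  → r_1 = 4.7623
beam 2: φ=-45°, α=300°
  direction (0.5000, -0.8660); cell (5,5); t to first gridline: x 0.9400, y 0.6928 (then +2.0000 / +1.1547)
    (5,4) via y @ 0.6928
    (6,4) via x @ 0.9400
    (6,3) via y @ 1.8475  # hit
  → r_2 = 1.8475
beam 3: φ=45°, α=30°
  direction (0.8660, 0.5000); cell (5,5); t to first gridline: x 0.5427, y 0.8000 (then +1.1547 / +2.0000)
    (6,5) via x @ 0.5427
    (6,6) via y @ 0.8000
    (7,6) via x @ 1.6974
    (7,7) via y @ 2.8000
    (8,7) via x @ 2.8521
    (9,7) via x @ 4.0068  # hit
  → r_3 = 4.0068
beam 4: φ=90°, α=75°
  direction (0.2588, 0.9659); cell (5,5); t to first gridline: x 1.8159, y 0.4141 (then +3.8637 / +1.0353)
    (5,6) via y @ 0.4141
    (5,7) via y @ 1.4494
    (6,7) via x @ 1.8159
    (6,8) via y @ 2.4847
    (6,9) via y @ 3.5199  # hit
  → r_4 = 3.5199

ranges = [4.7623, 1.8475, 4.0068, 3.5199]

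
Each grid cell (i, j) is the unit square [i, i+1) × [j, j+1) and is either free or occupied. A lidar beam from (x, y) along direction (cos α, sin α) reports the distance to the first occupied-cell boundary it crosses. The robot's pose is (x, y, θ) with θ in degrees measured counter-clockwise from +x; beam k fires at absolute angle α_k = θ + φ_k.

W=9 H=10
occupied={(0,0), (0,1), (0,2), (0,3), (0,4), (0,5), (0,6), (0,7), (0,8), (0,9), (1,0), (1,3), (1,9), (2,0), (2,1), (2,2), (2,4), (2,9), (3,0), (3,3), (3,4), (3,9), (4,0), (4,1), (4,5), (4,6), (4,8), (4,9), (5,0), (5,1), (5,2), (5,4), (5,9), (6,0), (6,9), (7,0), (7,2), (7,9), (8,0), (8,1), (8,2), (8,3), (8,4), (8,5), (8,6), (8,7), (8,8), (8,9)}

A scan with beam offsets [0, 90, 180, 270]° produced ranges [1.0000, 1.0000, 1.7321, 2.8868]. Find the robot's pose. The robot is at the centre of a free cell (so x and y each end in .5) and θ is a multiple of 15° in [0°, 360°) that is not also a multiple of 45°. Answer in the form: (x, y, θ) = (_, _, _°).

(x, y, θ) = (3.5, 7.5, 300°)

Candidates: 42 free-cell centres × 16 headings = 672 poses. Raycast each; keep the one whose scan matches to 4 dp.
  (3.5, 5.5, 195°): beam 1 = 2.5882 ≠ 1.0000 ✗
  (5.5, 3.5, 150°): beam 1 = 1.7321 ≠ 1.0000 ✗
  (1.5, 5.5, 195°): beam 1 = 0.5176 ≠ 1.0000 ✗
  (6.5, 7.5, 105°): beam 1 = 1.5529 ≠ 1.0000 ✗
  (3.5, 2.5, 165°): beam 1 = 0.5176 ≠ 1.0000 ✗
  …
  (3.5, 7.5, 300°): r_1=1.0000, r_2=1.0000, r_3=1.7321, r_4=2.8868 — all match ✓
Only this pose fits every beam.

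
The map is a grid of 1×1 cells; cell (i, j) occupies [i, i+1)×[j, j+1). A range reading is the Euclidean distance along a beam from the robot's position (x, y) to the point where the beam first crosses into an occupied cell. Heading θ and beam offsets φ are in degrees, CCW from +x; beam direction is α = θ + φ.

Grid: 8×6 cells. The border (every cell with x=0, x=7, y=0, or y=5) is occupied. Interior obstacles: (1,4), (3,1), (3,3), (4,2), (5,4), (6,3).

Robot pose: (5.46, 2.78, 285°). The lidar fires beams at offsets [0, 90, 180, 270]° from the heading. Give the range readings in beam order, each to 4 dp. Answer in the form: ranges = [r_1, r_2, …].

beam 1: φ=0°, α=285°
  direction (0.2588, -0.9659); cell (5,2); t to first gridline: x 2.0864, y 0.8075 (then +3.8637 / +1.0353)
    (5,1) via y @ 0.8075
    (5,0) via y @ 1.8428  # hit
  → r_1 = 1.8428
beam 2: φ=90°, α=15°
  direction (0.9659, 0.2588); cell (5,2); t to first gridline: x 0.5590, y 0.8500 (then +1.0353 / +3.8637)
    (6,2) via x @ 0.5590
    (6,3) via y @ 0.8500  # hit
  → r_2 = 0.8500
beam 3: φ=180°, α=105°
  direction (-0.2588, 0.9659); cell (5,2); t to first gridline: x 1.7773, y 0.2278 (then +3.8637 / +1.0353)
    (5,3) via y @ 0.2278
    (5,4) via y @ 1.2630  # hit
  → r_3 = 1.2630
beam 4: φ=270°, α=195°
  direction (-0.9659, -0.2588); cell (5,2); t to first gridline: x 0.4762, y 3.0137 (then +1.0353 / +3.8637)
    (4,2) via x @ 0.4762  # hit
  → r_4 = 0.4762

ranges = [1.8428, 0.8500, 1.2630, 0.4762]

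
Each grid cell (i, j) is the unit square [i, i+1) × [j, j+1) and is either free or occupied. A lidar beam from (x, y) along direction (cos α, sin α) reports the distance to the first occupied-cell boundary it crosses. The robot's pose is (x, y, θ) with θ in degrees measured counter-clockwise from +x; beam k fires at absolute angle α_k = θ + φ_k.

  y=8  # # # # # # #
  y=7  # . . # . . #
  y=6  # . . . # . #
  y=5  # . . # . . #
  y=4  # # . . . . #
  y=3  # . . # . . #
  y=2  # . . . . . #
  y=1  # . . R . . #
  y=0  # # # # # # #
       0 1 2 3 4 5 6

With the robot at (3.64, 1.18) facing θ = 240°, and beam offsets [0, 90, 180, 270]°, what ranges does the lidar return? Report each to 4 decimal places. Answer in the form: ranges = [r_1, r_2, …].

ranges = [0.2078, 0.3600, 4.7200, 3.0484]

beam 1: φ=0°, α=240°
  cosα=-0.5000 sinα=-0.8660 | (3,1) | tMaxX 1.2800 tMaxY 0.2078 | tΔX 2.0000 tΔY 1.1547
    t=0.2078 [y] (3,0) — stop
  → r_1 = 0.2078
beam 2: φ=90°, α=330°
  cosα=0.8660 sinα=-0.5000 | (3,1) | tMaxX 0.4157 tMaxY 0.3600 | tΔX 1.1547 tΔY 2.0000
    t=0.3600 [y] (3,0) — stop
  → r_2 = 0.3600
beam 3: φ=180°, α=60°
  cosα=0.5000 sinα=0.8660 | (3,1) | tMaxX 0.7200 tMaxY 0.9469 | tΔX 2.0000 tΔY 1.1547
    t=0.7200 [x] (4,1)
    t=0.9469 [y] (4,2)
    t=2.1016 [y] (4,3)
    t=2.7200 [x] (5,3)
    t=3.2563 [y] (5,4)
    t=4.4110 [y] (5,5)
    t=4.7200 [x] (6,5) — stop
  → r_3 = 4.7200
beam 4: φ=270°, α=150°
  cosα=-0.8660 sinα=0.5000 | (3,1) | tMaxX 0.7390 tMaxY 1.6400 | tΔX 1.1547 tΔY 2.0000
    t=0.7390 [x] (2,1)
    t=1.6400 [y] (2,2)
    t=1.8937 [x] (1,2)
    t=3.0484 [x] (0,2) — stop
  → r_4 = 3.0484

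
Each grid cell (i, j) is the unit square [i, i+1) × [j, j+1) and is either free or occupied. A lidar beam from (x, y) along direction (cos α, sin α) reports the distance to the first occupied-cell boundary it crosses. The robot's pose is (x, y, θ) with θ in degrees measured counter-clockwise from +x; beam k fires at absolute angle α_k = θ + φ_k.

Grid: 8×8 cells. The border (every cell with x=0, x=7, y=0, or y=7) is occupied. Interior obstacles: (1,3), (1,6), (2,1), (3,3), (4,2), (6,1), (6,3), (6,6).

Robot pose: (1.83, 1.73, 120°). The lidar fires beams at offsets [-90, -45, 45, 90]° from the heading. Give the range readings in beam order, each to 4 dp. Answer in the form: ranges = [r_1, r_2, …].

beam 1: φ=-90°, α=30°
  d=(0.8660,0.5000)  start (1,1)  tX=0.1963 tY=0.5400  stride 1/|dx|=1.1547 1/|dy|=2.0000
    cross x-line → (2,1), t=0.1963 (wall)
  → r_1 = 0.1963
beam 2: φ=-45°, α=75°
  d=(0.2588,0.9659)  start (1,1)  tX=0.6568 tY=0.2795  stride 1/|dx|=3.8637 1/|dy|=1.0353
    cross y-line → (1,2), t=0.2795
    cross x-line → (2,2), t=0.6568
    cross y-line → (2,3), t=1.3148
    cross y-line → (2,4), t=2.3501
    cross y-line → (2,5), t=3.3854
    cross y-line → (2,6), t=4.4206
    cross x-line → (3,6), t=4.5205
    cross y-line → (3,7), t=5.4559 (wall)
  → r_2 = 5.4559
beam 3: φ=45°, α=165°
  d=(-0.9659,0.2588)  start (1,1)  tX=0.8593 tY=1.0432  stride 1/|dx|=1.0353 1/|dy|=3.8637
    cross x-line → (0,1), t=0.8593 (wall)
  → r_3 = 0.8593
beam 4: φ=90°, α=210°
  d=(-0.8660,-0.5000)  start (1,1)  tX=0.9584 tY=1.4600  stride 1/|dx|=1.1547 1/|dy|=2.0000
    cross x-line → (0,1), t=0.9584 (wall)
  → r_4 = 0.9584

ranges = [0.1963, 5.4559, 0.8593, 0.9584]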